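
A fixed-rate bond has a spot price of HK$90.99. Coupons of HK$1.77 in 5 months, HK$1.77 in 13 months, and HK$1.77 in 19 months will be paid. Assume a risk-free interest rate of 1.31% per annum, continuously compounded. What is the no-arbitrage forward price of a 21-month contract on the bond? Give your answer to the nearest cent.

PV(coupons) I = 1.77·e^(−0.0131·5/12) + 1.77·e^(−0.0131·13/12) + 1.77·e^(−0.0131·19/12)
I = 1.7604 + 1.7451 + 1.7337 = 5.2392
F = (S − I)·e^(rT) = (90.99 − 5.2392) · e^(0.0131·21/12)
= 85.7508 · e^0.022925 = 85.7508 × 1.023190 = HK$87.74

HK$87.74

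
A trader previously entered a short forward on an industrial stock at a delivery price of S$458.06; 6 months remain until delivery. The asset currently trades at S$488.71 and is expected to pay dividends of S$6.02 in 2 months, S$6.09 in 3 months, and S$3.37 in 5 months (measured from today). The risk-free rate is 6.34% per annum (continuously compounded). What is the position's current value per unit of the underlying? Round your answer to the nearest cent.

-S$29.71

PV(remaining dividends) I = 6.02·e^(−0.0634·2/12) + 6.09·e^(−0.0634·3/12) + 3.37·e^(−0.0634·5/12) = 15.2331
Current forward F = (S − I)·e^(rT) = (488.71 − 15.2331)·e^(0.0634·6/12) = 473.4769 × 1.032208 = 488.7266
Value (long) = (F − K)·e^(−rT) = (488.7266 − 458.06) × 0.968797 = 29.7097
Short position value = −(long value) = -S$29.71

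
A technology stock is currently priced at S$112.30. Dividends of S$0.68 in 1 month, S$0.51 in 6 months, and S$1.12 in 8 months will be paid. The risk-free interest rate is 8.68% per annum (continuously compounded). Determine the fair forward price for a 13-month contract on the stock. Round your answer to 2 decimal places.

PV(dividends) I = 0.68·e^(−0.0868·1/12) + 0.51·e^(−0.0868·6/12) + 1.12·e^(−0.0868·8/12)
I = 0.6751 + 0.4883 + 1.0570 = 2.2204
F = (S − I)·e^(rT) = (112.30 − 2.2204) · e^(0.0868·13/12)
= 110.0796 · e^0.094033 = 110.0796 × 1.098596 = S$120.93

S$120.93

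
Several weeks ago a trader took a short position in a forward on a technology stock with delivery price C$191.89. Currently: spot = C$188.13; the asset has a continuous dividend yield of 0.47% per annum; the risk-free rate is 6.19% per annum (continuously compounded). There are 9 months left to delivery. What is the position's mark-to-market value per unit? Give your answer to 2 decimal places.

-C$4.28

Current fair forward for the remaining 9 months: F = S·e^((r − q)·T), (r − q) = 0.0619 − 0.0047 = 0.0572
F = 188.13 · e^(0.0572 × 9/12) = 188.13 × 1.043834 = 196.3765
Value of long forward = (F − K)·e^(−rT) = (196.3765 − 191.89) · e^(−0.0619·9/12)
= 4.4865 × 0.954636 = 4.28
Short position value = −(long value) = -C$4.28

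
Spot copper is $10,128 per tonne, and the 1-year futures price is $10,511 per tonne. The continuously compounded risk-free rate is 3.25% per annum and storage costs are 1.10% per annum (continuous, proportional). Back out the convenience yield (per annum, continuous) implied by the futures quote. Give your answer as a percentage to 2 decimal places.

F = S·e^((r+u−y)T) ⇒ (r+u−y) = ln(F/S)/T
ln(10511/10128) = 0.037118; /T ⇒ 0.037118
y = r + u − ln(F/S)/T = 0.0325 + 0.0110 − 0.037118 = 0.006382
y = 0.64%

0.64%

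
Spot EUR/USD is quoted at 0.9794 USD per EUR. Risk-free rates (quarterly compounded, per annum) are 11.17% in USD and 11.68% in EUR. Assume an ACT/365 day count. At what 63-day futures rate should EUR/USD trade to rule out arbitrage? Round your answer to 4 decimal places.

0.9786

By covered interest parity, F = S · (1+r_USD/4)^(4T) / (1+r_EUR/4)^(4T)
= 0.9794 × 1.019197 / 1.020070 = 0.9794 × 0.999144
F = 0.9786 USD per EUR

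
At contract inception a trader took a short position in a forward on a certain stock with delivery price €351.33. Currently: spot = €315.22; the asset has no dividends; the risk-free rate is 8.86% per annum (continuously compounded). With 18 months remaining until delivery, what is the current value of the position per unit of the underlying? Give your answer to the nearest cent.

Current fair forward for the remaining 18 months: F = S·e^(r·T), r = 0.0886
F = 315.22 · e^(0.0886 × 18/12) = 315.22 × 1.142136 = 360.0241
Value of long forward = (F − K)·e^(−rT) = (360.0241 − 351.33) · e^(−0.0886·18/12)
= 8.6941 × 0.875553 = 7.61
Short position value = −(long value) = -€7.61

-€7.61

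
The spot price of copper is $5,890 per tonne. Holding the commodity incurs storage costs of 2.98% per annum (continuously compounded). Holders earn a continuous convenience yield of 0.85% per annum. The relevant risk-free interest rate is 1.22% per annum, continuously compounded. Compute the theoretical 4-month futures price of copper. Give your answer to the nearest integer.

$5,956 per tonne

Net carry = r + u − y = 0.0122 + 0.0298 − 0.0085 = 0.0335
F = S·e^((r+u−y)T) = 5890 · e^(0.0335 × 4/12) = 5890 · e^0.011167
= 5890 × 1.011230 = $5,956 per tonne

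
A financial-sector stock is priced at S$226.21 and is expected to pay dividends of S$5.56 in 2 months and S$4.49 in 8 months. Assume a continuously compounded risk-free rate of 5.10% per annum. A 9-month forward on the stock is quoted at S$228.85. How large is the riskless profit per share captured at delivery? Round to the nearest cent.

PV(dividends) I = 5.56·e^(−0.0510·2/12) + 4.49·e^(−0.0510·8/12) = 9.8528
Fair forward F* = (S − I)·e^(rT) = (226.21 − 9.8528)·e^0.038250 = 216.3572 × 1.038991 = 224.7932
Market S$228.85 > fair 224.7932: forward overpriced → cash-and-carry (borrow at r, buy the stock and collect the dividends, short the forward).
Profit at T = |F_mkt − F*| = |228.85 − 224.7932| = S$4.06 per share

S$4.06 per share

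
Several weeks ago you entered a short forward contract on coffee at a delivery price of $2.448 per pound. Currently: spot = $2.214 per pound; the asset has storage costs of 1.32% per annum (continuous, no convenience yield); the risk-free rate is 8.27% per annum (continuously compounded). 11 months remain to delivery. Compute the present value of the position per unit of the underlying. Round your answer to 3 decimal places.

Current fair forward for the remaining 11 months: F = S·e^((r + u)·T), (r + u) = 0.0827 + 0.0132 = 0.0959
F = 2.214 · e^(0.0959 × 11/12) = 2.214 × 1.091888 = 2.4174
Value of long forward = (F − K)·e^(−rT) = (2.4174 − 2.448) · e^(−0.0827·11/12)
= -0.0306 × 0.926994 = -0.028
Short position value = −(long value) = $0.028

$0.028 per pound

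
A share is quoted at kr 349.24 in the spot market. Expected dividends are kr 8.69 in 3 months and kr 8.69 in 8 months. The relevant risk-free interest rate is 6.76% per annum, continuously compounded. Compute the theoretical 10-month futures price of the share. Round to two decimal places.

PV(dividends) I = 8.69·e^(−0.0676·3/12) + 8.69·e^(−0.0676·8/12)
I = 8.5444 + 8.3071 = 16.8515
F = (S − I)·e^(rT) = (349.24 − 16.8515) · e^(0.0676·10/12)
= 332.3885 · e^0.056333 = 332.3885 × 1.057950 = kr 351.65

kr 351.65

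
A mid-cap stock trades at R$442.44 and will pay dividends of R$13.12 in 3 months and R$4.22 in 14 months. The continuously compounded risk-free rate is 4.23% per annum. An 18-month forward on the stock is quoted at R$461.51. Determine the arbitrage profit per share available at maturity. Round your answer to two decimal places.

R$8.20 per share

PV(dividends) I = 13.12·e^(−0.0423·3/12) + 4.22·e^(−0.0423·14/12) = 16.9988
Fair forward F* = (S − I)·e^(rT) = (442.44 − 16.9988)·e^0.063450 = 425.4412 × 1.065506 = 453.3102
Market R$461.51 > fair 453.3102: forward overpriced → cash-and-carry (borrow at r, buy the stock and collect the dividends, short the forward).
Profit at T = |F_mkt − F*| = |461.51 − 453.3102| = R$8.20 per share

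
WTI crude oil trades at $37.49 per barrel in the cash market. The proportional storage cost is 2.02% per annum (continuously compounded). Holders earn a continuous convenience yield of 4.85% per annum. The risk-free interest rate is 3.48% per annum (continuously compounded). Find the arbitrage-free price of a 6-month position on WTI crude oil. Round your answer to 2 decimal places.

$37.61 per barrel

Net carry = r + u − y = 0.0348 + 0.0202 − 0.0485 = 0.0065
F = S·e^((r+u−y)T) = 37.49 · e^(0.0065 × 6/12) = 37.49 · e^0.003250
= 37.49 × 1.003255 = $37.61 per barrel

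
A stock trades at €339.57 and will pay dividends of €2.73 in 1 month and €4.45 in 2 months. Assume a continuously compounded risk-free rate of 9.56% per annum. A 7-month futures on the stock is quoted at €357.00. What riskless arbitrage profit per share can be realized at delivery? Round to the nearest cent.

PV(dividends) I = 2.73·e^(−0.0956·1/12) + 4.45·e^(−0.0956·2/12) = 7.0880
Fair futures F* = (S − I)·e^(rT) = (339.57 − 7.0880)·e^0.055767 = 332.4820 × 1.057351 = 351.5502
Market €357.00 > fair 351.5502: forward overpriced → cash-and-carry (borrow at r, buy the stock and collect the dividends, short the forward).
Profit at T = |F_mkt − F*| = |357.00 − 351.5502| = €5.45 per share

€5.45 per share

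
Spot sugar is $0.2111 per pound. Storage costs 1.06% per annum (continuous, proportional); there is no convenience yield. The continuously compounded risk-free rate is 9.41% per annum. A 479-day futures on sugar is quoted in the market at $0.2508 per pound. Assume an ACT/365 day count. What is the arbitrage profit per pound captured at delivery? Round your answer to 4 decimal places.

Fair futures: F* = S·e^(carry·T), with carry = (r + u) = 0.0941 + 0.0106 = 0.1047
F* = 0.2111 · e^(0.1047 × 479/365) = 0.2111 · e^0.137401 = 0.2111 × 1.147288 = $0.2422
Market $0.2508 > fair $0.2422: forward overpriced → cash-and-carry (buy spot, short the forward).
At maturity, profit = |F_mkt − F*| = |0.2508 − 0.2422| = $0.0086 per pound

$0.0086 per pound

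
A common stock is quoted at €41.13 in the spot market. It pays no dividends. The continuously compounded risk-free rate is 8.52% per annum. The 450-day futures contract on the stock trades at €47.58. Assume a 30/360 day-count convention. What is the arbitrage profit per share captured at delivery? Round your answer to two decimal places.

Fair futures: F* = S·e^(carry·T), with carry = r = 0.0852
F* = 41.13 · e^(0.0852 × 450/360) = 41.13 · e^0.106500 = 41.13 × 1.112378 = €45.7521
Market €47.58 > fair €45.7521: forward overpriced → cash-and-carry (buy spot, short the forward).
At maturity, profit = |F_mkt − F*| = |47.58 − 45.7521| = €1.83 per share

€1.83 per share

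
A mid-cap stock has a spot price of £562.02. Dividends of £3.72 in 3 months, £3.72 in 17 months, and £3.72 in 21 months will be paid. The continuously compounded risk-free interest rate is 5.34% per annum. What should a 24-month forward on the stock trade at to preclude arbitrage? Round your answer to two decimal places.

£613.67

PV(dividends) I = 3.72·e^(−0.0534·3/12) + 3.72·e^(−0.0534·17/12) + 3.72·e^(−0.0534·21/12)
I = 3.6707 + 3.4490 + 3.3881 = 10.5078
F = (S − I)·e^(rT) = (562.02 − 10.5078) · e^(0.0534·24/12)
= 551.5122 · e^0.106800 = 551.5122 × 1.112712 = £613.67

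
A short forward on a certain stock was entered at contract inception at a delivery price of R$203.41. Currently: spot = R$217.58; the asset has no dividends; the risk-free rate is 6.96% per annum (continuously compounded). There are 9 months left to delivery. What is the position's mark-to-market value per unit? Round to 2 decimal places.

Current fair forward for the remaining 9 months: F = S·e^(r·T), r = 0.0696
F = 217.58 · e^(0.0696 × 9/12) = 217.58 × 1.053586 = 229.2392
Value of long forward = (F − K)·e^(−rT) = (229.2392 − 203.41) · e^(−0.0696·9/12)
= 25.8292 × 0.949139 = 24.52
Short position value = −(long value) = -R$24.52

-R$24.52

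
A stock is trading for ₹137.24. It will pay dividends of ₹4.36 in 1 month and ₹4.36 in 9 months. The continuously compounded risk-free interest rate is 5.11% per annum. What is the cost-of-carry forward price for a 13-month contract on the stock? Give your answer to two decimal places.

PV(dividends) I = 4.36·e^(−0.0511·1/12) + 4.36·e^(−0.0511·9/12)
I = 4.3415 + 4.1961 = 8.5376
F = (S − I)·e^(rT) = (137.24 − 8.5376) · e^(0.0511·13/12)
= 128.7024 · e^0.055358 = 128.7024 × 1.056919 = ₹136.03

₹136.03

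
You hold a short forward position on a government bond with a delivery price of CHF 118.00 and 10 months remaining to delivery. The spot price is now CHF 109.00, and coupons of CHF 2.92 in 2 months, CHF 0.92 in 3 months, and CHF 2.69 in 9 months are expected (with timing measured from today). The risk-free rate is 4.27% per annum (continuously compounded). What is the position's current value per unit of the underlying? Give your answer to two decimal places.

PV(remaining coupons) I = 2.92·e^(−0.0427·2/12) + 0.92·e^(−0.0427·3/12) + 2.69·e^(−0.0427·9/12) = 6.4147
Current forward F = (S − I)·e^(rT) = (109.00 − 6.4147)·e^(0.0427·10/12) = 102.5853 × 1.036224 = 106.3013
Value (long) = (F − K)·e^(−rT) = (106.3013 − 118.00) × 0.965042 = -11.2897
Short position value = −(long value) = CHF 11.29

CHF 11.29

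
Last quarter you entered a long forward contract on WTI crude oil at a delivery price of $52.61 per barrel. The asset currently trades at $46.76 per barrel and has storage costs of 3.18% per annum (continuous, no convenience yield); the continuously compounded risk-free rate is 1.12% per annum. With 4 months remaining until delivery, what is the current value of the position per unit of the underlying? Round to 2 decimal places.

-$5.16 per barrel

Current fair forward for the remaining 4 months: F = S·e^((r + u)·T), (r + u) = 0.0112 + 0.0318 = 0.0430
F = 46.76 · e^(0.0430 × 4/12) = 46.76 × 1.014437 = 47.4351
Value of long forward = (F − K)·e^(−rT) = (47.4351 − 52.61) · e^(−0.0112·4/12)
= -5.1749 × 0.996274 = -5.16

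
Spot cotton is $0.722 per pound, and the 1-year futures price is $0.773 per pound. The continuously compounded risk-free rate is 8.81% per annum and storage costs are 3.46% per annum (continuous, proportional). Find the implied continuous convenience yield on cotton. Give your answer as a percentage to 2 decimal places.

5.44%

F = S·e^((r+u−y)T) ⇒ (r+u−y) = ln(F/S)/T
ln(0.773/0.722) = 0.068254; /T ⇒ 0.068254
y = r + u − ln(F/S)/T = 0.0881 + 0.0346 − 0.068254 = 0.054446
y = 5.44%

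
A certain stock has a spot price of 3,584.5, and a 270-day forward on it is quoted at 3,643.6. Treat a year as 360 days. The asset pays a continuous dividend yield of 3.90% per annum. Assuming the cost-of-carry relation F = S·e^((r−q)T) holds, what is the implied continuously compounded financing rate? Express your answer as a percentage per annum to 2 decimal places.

6.08%

From F = S·e^((r−q)T): (r − q) = ln(F/S)/T
ln(3643.6/3584.5) = ln(1.016488) = 0.016354
(r − q) = 0.016354 / (270/360) = 0.021805
r = ln(F/S)/T + q = 0.021805 + 0.0390 = 0.060805
r = 6.08%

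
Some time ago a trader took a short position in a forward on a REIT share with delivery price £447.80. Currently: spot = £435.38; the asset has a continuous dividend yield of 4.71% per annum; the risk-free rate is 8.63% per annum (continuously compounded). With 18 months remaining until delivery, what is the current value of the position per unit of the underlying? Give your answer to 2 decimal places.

-£12.25

Current fair forward for the remaining 18 months: F = S·e^((r − q)·T), (r − q) = 0.0863 − 0.0471 = 0.0392
F = 435.38 · e^(0.0392 × 18/12) = 435.38 × 1.060563 = 461.7479
Value of long forward = (F − K)·e^(−rT) = (461.7479 − 447.80) · e^(−0.0863·18/12)
= 13.9479 × 0.878579 = 12.25
Short position value = −(long value) = -£12.25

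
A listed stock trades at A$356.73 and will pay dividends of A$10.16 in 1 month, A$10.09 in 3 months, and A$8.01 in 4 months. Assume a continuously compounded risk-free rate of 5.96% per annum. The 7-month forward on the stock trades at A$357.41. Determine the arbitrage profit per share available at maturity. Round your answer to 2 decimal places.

A$16.95 per share

PV(dividends) I = 10.16·e^(−0.0596·1/12) + 10.09·e^(−0.0596·3/12) + 8.01·e^(−0.0596·4/12) = 27.9029
Fair forward F* = (S − I)·e^(rT) = (356.73 − 27.9029)·e^0.034767 = 328.8271 × 1.035378 = 340.4603
Market A$357.41 > fair 340.4603: forward overpriced → cash-and-carry (borrow at r, buy the stock and collect the dividends, short the forward).
Profit at T = |F_mkt − F*| = |357.41 − 340.4603| = A$16.95 per share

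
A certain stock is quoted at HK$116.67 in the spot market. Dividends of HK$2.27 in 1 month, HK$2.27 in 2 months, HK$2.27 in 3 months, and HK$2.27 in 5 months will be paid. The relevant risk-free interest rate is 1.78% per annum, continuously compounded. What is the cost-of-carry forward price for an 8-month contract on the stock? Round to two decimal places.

PV(dividends) I = 2.27·e^(−0.0178·1/12) + 2.27·e^(−0.0178·2/12) + 2.27·e^(−0.0178·3/12) + 2.27·e^(−0.0178·5/12)
I = 2.2666 + 2.2633 + 2.2599 + 2.2532 = 9.0430
F = (S − I)·e^(rT) = (116.67 − 9.0430) · e^(0.0178·8/12)
= 107.6270 · e^0.011867 = 107.6270 × 1.011938 = HK$108.91

HK$108.91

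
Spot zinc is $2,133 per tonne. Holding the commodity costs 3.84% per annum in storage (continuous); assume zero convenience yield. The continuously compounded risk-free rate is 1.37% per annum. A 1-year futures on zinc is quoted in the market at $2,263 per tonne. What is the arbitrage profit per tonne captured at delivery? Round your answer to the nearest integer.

Fair futures: F* = S·e^(carry·T), with carry = (r + u) = 0.0137 + 0.0384 = 0.0521
F* = 2133 · e^(0.0521 × 1) = 2133 · e^0.052100 = 2133 × 1.053481 = $2247.0750
Market $2263 > fair $2247.0750: forward overpriced → cash-and-carry (buy spot, short the forward).
At maturity, profit = |F_mkt − F*| = |2263 − 2247.0750| = $16 per tonne

$16 per tonne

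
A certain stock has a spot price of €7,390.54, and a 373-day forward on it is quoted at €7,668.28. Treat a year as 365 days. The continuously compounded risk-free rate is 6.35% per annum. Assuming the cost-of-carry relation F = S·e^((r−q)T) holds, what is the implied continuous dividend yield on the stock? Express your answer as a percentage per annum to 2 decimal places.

From F = S·e^((r−q)T): (r − q) = ln(F/S)/T
ln(7668.28/7390.54) = ln(1.037580) = 0.036891
(r − q) = 0.036891 / (373/365) = 0.036100
q = r − ln(F/S)/T = 0.0635 − 0.036100 = 0.027400
q = 2.74%

2.74%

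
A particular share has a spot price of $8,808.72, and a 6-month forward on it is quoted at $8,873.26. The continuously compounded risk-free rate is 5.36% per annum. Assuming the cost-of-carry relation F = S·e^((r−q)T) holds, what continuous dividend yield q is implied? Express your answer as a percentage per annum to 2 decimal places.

3.90%

From F = S·e^((r−q)T): (r − q) = ln(F/S)/T
ln(8873.26/8808.72) = ln(1.007327) = 0.007300
(r − q) = 0.007300 / (6/12) = 0.014600
q = r − ln(F/S)/T = 0.0536 − 0.014600 = 0.039000
q = 3.90%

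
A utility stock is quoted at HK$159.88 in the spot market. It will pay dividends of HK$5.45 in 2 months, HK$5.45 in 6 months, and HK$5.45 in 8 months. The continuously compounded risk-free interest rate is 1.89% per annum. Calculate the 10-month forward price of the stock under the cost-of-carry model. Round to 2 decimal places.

PV(dividends) I = 5.45·e^(−0.0189·2/12) + 5.45·e^(−0.0189·6/12) + 5.45·e^(−0.0189·8/12)
I = 5.4329 + 5.3987 + 5.3818 = 16.2134
F = (S − I)·e^(rT) = (159.88 − 16.2134) · e^(0.0189·10/12)
= 143.6666 · e^0.015750 = 143.6666 × 1.015875 = HK$145.95

HK$145.95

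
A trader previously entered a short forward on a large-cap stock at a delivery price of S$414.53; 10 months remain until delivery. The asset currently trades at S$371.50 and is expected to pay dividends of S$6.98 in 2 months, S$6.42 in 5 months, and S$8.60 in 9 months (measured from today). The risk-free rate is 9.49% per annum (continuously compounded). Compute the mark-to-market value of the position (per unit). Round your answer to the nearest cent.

PV(remaining dividends) I = 6.98·e^(−0.0949·2/12) + 6.42·e^(−0.0949·5/12) + 8.60·e^(−0.0949·9/12) = 21.0507
Current forward F = (S − I)·e^(rT) = (371.50 − 21.0507)·e^(0.0949·10/12) = 350.4493 × 1.082295 = 379.2895
Value (long) = (F − K)·e^(−rT) = (379.2895 − 414.53) × 0.923963 = -32.5609
Short position value = −(long value) = S$32.56

S$32.56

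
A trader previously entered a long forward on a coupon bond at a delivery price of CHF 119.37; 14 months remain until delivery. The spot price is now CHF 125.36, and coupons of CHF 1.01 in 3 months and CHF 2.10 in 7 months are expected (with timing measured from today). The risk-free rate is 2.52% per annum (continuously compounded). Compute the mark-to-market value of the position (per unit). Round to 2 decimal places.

CHF 6.38

PV(remaining coupons) I = 1.01·e^(−0.0252·3/12) + 2.10·e^(−0.0252·7/12) = 3.0730
Current forward F = (S − I)·e^(rT) = (125.36 − 3.0730)·e^(0.0252·14/12) = 122.2870 × 1.029836 = 125.9356
Value (long) = (F − K)·e^(−rT) = (125.9356 − 119.37) × 0.971028 = 6.3754
Value = CHF 6.38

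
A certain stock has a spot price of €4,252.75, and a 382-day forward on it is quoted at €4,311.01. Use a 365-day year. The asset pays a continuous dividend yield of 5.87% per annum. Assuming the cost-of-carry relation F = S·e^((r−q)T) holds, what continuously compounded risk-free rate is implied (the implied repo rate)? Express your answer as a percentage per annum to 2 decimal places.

7.17%

From F = S·e^((r−q)T): (r − q) = ln(F/S)/T
ln(4311.01/4252.75) = ln(1.013699) = 0.013606
(r − q) = 0.013606 / (382/365) = 0.013000
r = ln(F/S)/T + q = 0.013000 + 0.0587 = 0.071700
r = 7.17%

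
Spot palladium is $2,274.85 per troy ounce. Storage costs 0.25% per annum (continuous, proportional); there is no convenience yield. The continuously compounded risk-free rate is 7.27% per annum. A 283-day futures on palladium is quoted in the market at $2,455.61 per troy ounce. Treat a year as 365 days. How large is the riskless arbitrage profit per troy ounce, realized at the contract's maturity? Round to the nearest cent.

Fair futures: F* = S·e^(carry·T), with carry = (r + u) = 0.0727 + 0.0025 = 0.0752
F* = 2274.85 · e^(0.0752 × 283/365) = 2274.85 · e^0.05830575 = 2274.85 × 1.06003905 = $2411.4298
Market $2455.61 > fair $2411.4298: forward overpriced → cash-and-carry (buy spot, short the forward).
At maturity, profit = |F_mkt − F*| = |2455.61 − 2411.4298| = $44.18 per troy ounce

$44.18 per troy ounce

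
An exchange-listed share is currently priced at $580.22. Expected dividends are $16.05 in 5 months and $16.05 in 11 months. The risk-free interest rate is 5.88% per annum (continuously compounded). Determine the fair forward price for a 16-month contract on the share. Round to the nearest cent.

PV(dividends) I = 16.05·e^(−0.0588·5/12) + 16.05·e^(−0.0588·11/12)
I = 15.6616 + 15.2078 = 30.8694
F = (S − I)·e^(rT) = (580.22 − 30.8694) · e^(0.0588·16/12)
= 549.3506 · e^0.078400 = 549.3506 × 1.081555 = $594.15

$594.15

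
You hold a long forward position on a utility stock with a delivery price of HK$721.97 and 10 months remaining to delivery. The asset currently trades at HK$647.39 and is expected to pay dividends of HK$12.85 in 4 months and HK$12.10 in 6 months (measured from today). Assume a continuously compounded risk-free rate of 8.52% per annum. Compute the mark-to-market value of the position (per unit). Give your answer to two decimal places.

-HK$49.18

PV(remaining dividends) I = 12.85·e^(−0.0852·4/12) + 12.10·e^(−0.0852·6/12) = 24.0856
Current forward F = (S − I)·e^(rT) = (647.39 − 24.0856)·e^(0.0852·10/12) = 623.3044 × 1.073581 = 669.1678
Value (long) = (F − K)·e^(−rT) = (669.1678 − 721.97) × 0.931462 = -49.1832
Value = -HK$49.18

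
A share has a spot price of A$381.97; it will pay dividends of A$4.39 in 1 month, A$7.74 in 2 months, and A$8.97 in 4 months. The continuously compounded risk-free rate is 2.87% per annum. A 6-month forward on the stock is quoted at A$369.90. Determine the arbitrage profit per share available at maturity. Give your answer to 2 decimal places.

PV(dividends) I = 4.39·e^(−0.0287·1/12) + 7.74·e^(−0.0287·2/12) + 8.97·e^(−0.0287·4/12) = 20.9672
Fair forward F* = (S − I)·e^(rT) = (381.97 − 20.9672)·e^0.014350 = 361.0028 × 1.014453 = 366.2204
Market A$369.90 > fair 366.2204: forward overpriced → cash-and-carry (borrow at r, buy the stock and collect the dividends, short the forward).
Profit at T = |F_mkt − F*| = |369.90 − 366.2204| = A$3.68 per share

A$3.68 per share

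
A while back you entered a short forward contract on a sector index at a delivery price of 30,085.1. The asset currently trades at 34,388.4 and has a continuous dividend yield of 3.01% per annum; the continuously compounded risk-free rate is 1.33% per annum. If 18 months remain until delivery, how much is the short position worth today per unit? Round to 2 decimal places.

-3379.44

Current fair forward for the remaining 18 months: F = S·e^((r − q)·T), (r − q) = 0.0133 − 0.0301 = -0.0168
F = 34388.4 · e^(-0.0168 × 18/12) = 34388.4 × 0.97511487 = 33532.6402
Value of long forward = (F − K)·e^(−rT) = (33532.6402 − 30085.1) · e^(−0.0133·18/12)
= 3447.5402 × 0.98024768 = 3379.44
Short position value = −(long value) = -3379.44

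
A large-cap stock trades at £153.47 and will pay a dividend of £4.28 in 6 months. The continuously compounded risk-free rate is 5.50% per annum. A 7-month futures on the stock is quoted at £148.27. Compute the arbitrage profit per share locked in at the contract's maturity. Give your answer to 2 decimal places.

£5.90 per share

PV(dividends) I = 4.28·e^(−0.0550·6/12) = 4.1639
Fair futures F* = (S − I)·e^(rT) = (153.47 − 4.1639)·e^0.032083 = 149.3061 × 1.032603 = 154.1739
Market £148.27 < fair 154.1739: forward underpriced → reverse cash-and-carry (short the stock, invest proceeds at r, pay the dividends, go long the forward).
Profit at T = |F_mkt − F*| = |148.27 − 154.1739| = £5.90 per share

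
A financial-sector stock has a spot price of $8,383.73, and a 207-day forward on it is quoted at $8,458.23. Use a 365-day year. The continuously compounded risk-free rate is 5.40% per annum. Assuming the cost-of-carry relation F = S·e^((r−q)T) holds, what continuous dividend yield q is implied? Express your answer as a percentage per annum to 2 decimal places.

3.84%

From F = S·e^((r−q)T): (r − q) = ln(F/S)/T
ln(8458.23/8383.73) = ln(1.008886) = 0.008847
(r − q) = 0.008847 / (207/365) = 0.015600
q = r − ln(F/S)/T = 0.0540 − 0.015600 = 0.038400
q = 3.84%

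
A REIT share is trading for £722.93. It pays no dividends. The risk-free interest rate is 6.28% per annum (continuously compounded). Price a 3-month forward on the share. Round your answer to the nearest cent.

£734.37

F = S·e^(rT) = 722.93 · e^(0.0628 × 3/12)
= 722.93 · e^0.015700 = 722.93 × 1.015824
F = £734.37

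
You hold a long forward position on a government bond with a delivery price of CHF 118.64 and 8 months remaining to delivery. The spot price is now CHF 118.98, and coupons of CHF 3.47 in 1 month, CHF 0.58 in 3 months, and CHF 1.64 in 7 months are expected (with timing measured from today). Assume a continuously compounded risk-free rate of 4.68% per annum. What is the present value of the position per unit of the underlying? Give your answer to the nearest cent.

PV(remaining coupons) I = 3.47·e^(−0.0468·1/12) + 0.58·e^(−0.0468·3/12) + 1.64·e^(−0.0468·7/12) = 5.6256
Current forward F = (S − I)·e^(rT) = (118.98 − 5.6256)·e^(0.0468·8/12) = 113.3544 × 1.031692 = 116.9468
Value (long) = (F − K)·e^(−rT) = (116.9468 − 118.64) × 0.969282 = -1.6412
Value = -CHF 1.64

-CHF 1.64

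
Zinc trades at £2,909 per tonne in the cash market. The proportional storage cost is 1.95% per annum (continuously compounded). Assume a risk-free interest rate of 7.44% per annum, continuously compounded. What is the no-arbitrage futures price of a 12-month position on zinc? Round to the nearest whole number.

Net carry = r + u − y = 0.0744 + 0.0195 − 0.0000 = 0.0939
F = S·e^((r+u−y)T) = 2909 · e^(0.0939 × 12/12) = 2909 · e^0.093900
= 2909 × 1.098450 = £3,195 per tonne

£3,195 per tonne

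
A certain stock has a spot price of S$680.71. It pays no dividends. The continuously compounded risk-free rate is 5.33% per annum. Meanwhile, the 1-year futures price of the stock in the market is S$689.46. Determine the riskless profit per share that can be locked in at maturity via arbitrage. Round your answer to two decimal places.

S$28.52 per share

Fair futures: F* = S·e^(carry·T), with carry = r = 0.0533
F* = 680.71 · e^(0.0533 × 1) = 680.71 · e^0.053300 = 680.71 × 1.054746 = S$717.9761
Market S$689.46 < fair S$717.9761: forward underpriced → reverse cash-and-carry (short spot, go long the forward).
At maturity, profit = |F_mkt − F*| = |689.46 − 717.9761| = S$28.52 per share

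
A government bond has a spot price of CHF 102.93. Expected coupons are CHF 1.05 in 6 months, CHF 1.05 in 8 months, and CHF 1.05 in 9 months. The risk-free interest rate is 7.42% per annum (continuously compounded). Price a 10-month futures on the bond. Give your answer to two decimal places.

CHF 106.30

PV(coupons) I = 1.05·e^(−0.0742·6/12) + 1.05·e^(−0.0742·8/12) + 1.05·e^(−0.0742·9/12)
I = 1.0118 + 0.9993 + 0.9932 = 3.0043
F = (S − I)·e^(rT) = (102.93 − 3.0043) · e^(0.0742·10/12)
= 99.9257 · e^0.061833 = 99.9257 × 1.063785 = CHF 106.30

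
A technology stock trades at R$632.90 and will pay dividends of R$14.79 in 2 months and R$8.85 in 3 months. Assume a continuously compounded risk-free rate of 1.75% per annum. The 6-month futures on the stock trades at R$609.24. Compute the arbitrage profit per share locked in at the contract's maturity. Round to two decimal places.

R$5.46 per share

PV(dividends) I = 14.79·e^(−0.0175·2/12) + 8.85·e^(−0.0175·3/12) = 23.5583
Fair futures F* = (S − I)·e^(rT) = (632.90 − 23.5583)·e^0.008750 = 609.3417 × 1.008788 = 614.6966
Market R$609.24 < fair 614.6966: forward underpriced → reverse cash-and-carry (short the stock, invest proceeds at r, pay the dividends, go long the forward).
Profit at T = |F_mkt − F*| = |609.24 − 614.6966| = R$5.46 per share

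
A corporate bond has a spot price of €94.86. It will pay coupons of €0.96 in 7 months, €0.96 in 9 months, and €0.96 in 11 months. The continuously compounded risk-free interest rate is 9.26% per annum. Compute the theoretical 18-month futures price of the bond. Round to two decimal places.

PV(coupons) I = 0.96·e^(−0.0926·7/12) + 0.96·e^(−0.0926·9/12) + 0.96·e^(−0.0926·11/12)
I = 0.9095 + 0.8956 + 0.8819 = 2.6870
F = (S − I)·e^(rT) = (94.86 − 2.6870) · e^(0.0926·18/12)
= 92.1730 · e^0.138900 = 92.1730 × 1.149009 = €105.91

€105.91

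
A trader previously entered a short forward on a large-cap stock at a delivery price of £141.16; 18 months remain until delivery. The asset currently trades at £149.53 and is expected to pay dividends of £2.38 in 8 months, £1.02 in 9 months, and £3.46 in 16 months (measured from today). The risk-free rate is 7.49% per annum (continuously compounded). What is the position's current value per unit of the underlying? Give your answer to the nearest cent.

-£17.01

PV(remaining dividends) I = 2.38·e^(−0.0749·8/12) + 1.02·e^(−0.0749·9/12) + 3.46·e^(−0.0749·16/12) = 6.3595
Current forward F = (S − I)·e^(rT) = (149.53 − 6.3595)·e^(0.0749·18/12) = 143.1705 × 1.118904 = 160.1940
Value (long) = (F − K)·e^(−rT) = (160.1940 − 141.16) × 0.893731 = 17.0113
Short position value = −(long value) = -£17.01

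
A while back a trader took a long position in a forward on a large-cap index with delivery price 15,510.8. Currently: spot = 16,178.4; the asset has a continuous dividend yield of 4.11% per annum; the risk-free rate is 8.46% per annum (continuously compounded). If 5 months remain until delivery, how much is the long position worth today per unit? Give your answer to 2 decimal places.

Current fair forward for the remaining 5 months: F = S·e^((r − q)·T), (r − q) = 0.0846 − 0.0411 = 0.0435
F = 16178.4 · e^(0.0435 × 5/12) = 16178.4 × 1.01829025 = 16474.3070
Value of long forward = (F − K)·e^(−rT) = (16474.3070 − 15510.8) · e^(−0.0846·5/12)
= 963.5070 × 0.96536405 = 930.14

930.14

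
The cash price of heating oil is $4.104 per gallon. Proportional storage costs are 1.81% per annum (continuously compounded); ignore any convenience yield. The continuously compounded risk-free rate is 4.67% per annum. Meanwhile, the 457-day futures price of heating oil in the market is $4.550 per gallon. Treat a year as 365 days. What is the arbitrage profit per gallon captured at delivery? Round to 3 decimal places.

$0.099 per gallon

Fair futures: F* = S·e^(carry·T), with carry = (r + u) = 0.0467 + 0.0181 = 0.0648
F* = 4.104 · e^(0.0648 × 457/365) = 4.104 · e^0.081133 = 4.104 × 1.084515 = $4.4508
Market $4.550 > fair $4.4508: forward overpriced → cash-and-carry (buy spot, short the forward).
At maturity, profit = |F_mkt − F*| = |4.550 − 4.4508| = $0.099 per gallon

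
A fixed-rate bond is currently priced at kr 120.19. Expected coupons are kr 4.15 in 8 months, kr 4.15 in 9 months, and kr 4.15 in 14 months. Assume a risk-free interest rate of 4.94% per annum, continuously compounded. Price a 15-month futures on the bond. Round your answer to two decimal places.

PV(coupons) I = 4.15·e^(−0.0494·8/12) + 4.15·e^(−0.0494·9/12) + 4.15·e^(−0.0494·14/12)
I = 4.0156 + 3.9991 + 3.9176 = 11.9323
F = (S − I)·e^(rT) = (120.19 − 11.9323) · e^(0.0494·15/12)
= 108.2577 · e^0.061750 = 108.2577 × 1.063696 = kr 115.15

kr 115.15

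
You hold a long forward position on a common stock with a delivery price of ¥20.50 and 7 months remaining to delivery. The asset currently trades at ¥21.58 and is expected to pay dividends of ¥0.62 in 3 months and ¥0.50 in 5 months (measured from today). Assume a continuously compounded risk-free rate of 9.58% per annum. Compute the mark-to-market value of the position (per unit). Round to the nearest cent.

PV(remaining dividends) I = 0.62·e^(−0.0958·3/12) + 0.50·e^(−0.0958·5/12) = 1.0858
Current forward F = (S − I)·e^(rT) = (21.58 − 1.0858)·e^(0.0958·7/12) = 20.4942 × 1.057474 = 21.6721
Value (long) = (F − K)·e^(−rT) = (21.6721 − 20.50) × 0.945649 = 1.1084
Value = ¥1.11

¥1.11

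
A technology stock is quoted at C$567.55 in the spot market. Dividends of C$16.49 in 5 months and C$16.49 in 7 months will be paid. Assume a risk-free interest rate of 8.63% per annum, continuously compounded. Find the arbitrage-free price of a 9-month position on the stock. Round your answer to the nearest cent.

PV(dividends) I = 16.49·e^(−0.0863·5/12) + 16.49·e^(−0.0863·7/12)
I = 15.9076 + 15.6804 = 31.5880
F = (S − I)·e^(rT) = (567.55 − 31.5880) · e^(0.0863·9/12)
= 535.9620 · e^0.064725 = 535.9620 × 1.066866 = C$571.80

C$571.80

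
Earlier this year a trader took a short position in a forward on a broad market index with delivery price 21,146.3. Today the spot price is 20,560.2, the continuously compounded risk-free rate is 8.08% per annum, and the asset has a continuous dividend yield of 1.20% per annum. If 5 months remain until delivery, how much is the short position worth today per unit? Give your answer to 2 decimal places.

Current fair forward for the remaining 5 months: F = S·e^((r − q)·T), (r − q) = 0.0808 − 0.0120 = 0.0688
F = 20560.2 · e^(0.0688 × 5/12) = 20560.2 × 1.02908151 = 21158.1217
Value of long forward = (F − K)·e^(−rT) = (21158.1217 − 21146.3) · e^(−0.0808·5/12)
= 11.8217 × 0.96689375 = 11.43
Short position value = −(long value) = -11.43

-11.43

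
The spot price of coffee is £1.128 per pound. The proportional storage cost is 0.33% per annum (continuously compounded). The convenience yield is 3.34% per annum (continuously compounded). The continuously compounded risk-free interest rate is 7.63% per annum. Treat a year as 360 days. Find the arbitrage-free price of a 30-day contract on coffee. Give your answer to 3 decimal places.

Net carry = r + u − y = 0.0763 + 0.0033 − 0.0334 = 0.0462
F = S·e^((r+u−y)T) = 1.128 · e^(0.0462 × 30/360) = 1.128 · e^0.003850
= 1.128 × 1.003857 = £1.132 per pound

£1.132 per pound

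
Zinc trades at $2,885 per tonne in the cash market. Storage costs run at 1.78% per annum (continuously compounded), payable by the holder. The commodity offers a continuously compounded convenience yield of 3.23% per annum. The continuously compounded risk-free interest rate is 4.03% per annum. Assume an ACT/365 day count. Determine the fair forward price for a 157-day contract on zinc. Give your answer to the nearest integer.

$2,917 per tonne

Net carry = r + u − y = 0.0403 + 0.0178 − 0.0323 = 0.0258
F = S·e^((r+u−y)T) = 2885 · e^(0.0258 × 157/365) = 2885 · e^0.011098
= 2885 × 1.011160 = $2,917 per tonne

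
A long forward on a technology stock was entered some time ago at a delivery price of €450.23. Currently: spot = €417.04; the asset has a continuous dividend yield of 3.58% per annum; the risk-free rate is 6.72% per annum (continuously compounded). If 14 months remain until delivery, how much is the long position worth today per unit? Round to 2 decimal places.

-€16.30

Current fair forward for the remaining 14 months: F = S·e^((r − q)·T), (r − q) = 0.0672 − 0.0358 = 0.0314
F = 417.04 · e^(0.0314 × 14/12) = 417.04 × 1.037313 = 432.6010
Value of long forward = (F − K)·e^(−rT) = (432.6010 − 450.23) · e^(−0.0672·14/12)
= -17.6290 × 0.924595 = -16.30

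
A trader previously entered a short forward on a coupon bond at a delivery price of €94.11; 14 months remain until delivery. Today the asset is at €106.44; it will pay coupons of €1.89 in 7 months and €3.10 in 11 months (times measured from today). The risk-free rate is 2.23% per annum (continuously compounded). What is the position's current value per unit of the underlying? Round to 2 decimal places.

PV(remaining coupons) I = 1.89·e^(−0.0223·7/12) + 3.10·e^(−0.0223·11/12) = 4.9028
Current forward F = (S − I)·e^(rT) = (106.44 − 4.9028)·e^(0.0223·14/12) = 101.5372 × 1.026358 = 104.2135
Value (long) = (F − K)·e^(−rT) = (104.2135 − 94.11) × 0.974319 = 9.8440
Short position value = −(long value) = -€9.84

-€9.84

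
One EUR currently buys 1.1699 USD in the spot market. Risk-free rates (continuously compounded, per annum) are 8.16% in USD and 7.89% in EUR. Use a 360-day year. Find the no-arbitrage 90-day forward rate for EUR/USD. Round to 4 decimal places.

F = S·e^((r_USD − r_EUR)T) = 1.1699 · e^((0.0816 − 0.0789) × 90/360)
= 1.1699 · e^0.000675 = 1.1699 × 1.000675
F = 1.1707 USD per EUR

1.1707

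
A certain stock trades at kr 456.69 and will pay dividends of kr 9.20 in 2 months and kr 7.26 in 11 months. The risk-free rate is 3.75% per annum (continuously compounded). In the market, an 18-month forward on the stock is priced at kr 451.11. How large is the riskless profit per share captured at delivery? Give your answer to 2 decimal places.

PV(dividends) I = 9.20·e^(−0.0375·2/12) + 7.26·e^(−0.0375·11/12) = 16.1574
Fair forward F* = (S − I)·e^(rT) = (456.69 − 16.1574)·e^0.056250 = 440.5326 × 1.057862 = 466.0227
Market kr 451.11 < fair 466.0227: forward underpriced → reverse cash-and-carry (short the stock, invest proceeds at r, pay the dividends, go long the forward).
Profit at T = |F_mkt − F*| = |451.11 − 466.0227| = kr 14.91 per share

kr 14.91 per share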